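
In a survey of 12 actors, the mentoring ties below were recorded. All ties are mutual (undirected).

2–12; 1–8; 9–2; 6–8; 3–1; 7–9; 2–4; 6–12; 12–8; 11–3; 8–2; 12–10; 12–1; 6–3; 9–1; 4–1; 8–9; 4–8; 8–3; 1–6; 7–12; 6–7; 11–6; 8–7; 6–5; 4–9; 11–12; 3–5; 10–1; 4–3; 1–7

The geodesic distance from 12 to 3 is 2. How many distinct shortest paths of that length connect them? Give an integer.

The shortest distance is 2. The length-2 paths are: 12–1–3; 12–8–3; 12–11–3; 12–6–3.
That gives 4 distinct shortest paths.

4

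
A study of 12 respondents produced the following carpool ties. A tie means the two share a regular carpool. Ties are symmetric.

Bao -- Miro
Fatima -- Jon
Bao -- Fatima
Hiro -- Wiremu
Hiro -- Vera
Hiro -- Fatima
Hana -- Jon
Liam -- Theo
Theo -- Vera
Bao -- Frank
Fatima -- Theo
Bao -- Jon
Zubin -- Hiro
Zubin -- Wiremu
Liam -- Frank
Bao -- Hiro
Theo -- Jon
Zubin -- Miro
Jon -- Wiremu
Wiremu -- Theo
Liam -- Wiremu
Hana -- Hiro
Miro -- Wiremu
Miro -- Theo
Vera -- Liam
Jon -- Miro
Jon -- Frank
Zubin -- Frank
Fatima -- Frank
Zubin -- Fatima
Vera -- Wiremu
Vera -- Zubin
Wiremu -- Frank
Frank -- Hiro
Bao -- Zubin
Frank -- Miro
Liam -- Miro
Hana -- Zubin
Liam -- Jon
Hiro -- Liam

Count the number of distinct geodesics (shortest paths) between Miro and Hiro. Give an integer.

5

The shortest distance is 2. The length-2 paths are: Miro–Bao–Hiro; Miro–Frank–Hiro; Miro–Liam–Hiro; Miro–Zubin–Hiro; Miro–Wiremu–Hiro.
That gives 5 distinct shortest paths.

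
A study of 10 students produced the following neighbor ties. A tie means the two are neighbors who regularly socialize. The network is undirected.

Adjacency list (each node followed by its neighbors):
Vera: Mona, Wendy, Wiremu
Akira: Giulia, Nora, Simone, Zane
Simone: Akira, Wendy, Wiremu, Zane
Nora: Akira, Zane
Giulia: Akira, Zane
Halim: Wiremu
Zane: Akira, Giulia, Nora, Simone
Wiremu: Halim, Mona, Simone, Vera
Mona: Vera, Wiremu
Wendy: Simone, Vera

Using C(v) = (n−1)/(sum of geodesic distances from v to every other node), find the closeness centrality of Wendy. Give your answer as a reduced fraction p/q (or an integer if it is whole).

Distances from Wendy: Akira:2, Giulia:3, Halim:3, Mona:2, Nora:3, Simone:1, Vera:1, Wiremu:2, Zane:2. Sum = 19.
n = 10, so closeness = 9/19.

9/19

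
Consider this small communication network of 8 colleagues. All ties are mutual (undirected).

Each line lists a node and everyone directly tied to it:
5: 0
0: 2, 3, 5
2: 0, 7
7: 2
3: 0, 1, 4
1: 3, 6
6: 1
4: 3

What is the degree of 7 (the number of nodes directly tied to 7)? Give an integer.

7 is directly tied to 2. That is 1 neighbor, so the degree of 7 is 1.

1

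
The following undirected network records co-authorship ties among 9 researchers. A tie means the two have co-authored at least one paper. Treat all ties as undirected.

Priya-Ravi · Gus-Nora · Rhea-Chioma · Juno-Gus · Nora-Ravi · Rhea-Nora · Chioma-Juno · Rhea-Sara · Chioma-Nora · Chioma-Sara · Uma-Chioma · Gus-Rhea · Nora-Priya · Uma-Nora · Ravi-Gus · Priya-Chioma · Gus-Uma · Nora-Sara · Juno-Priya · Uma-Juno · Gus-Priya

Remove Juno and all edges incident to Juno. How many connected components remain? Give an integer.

Juno's neighbors (Chioma, Gus, Priya, and Uma) remain reachable from one another through other ties, so the rest of the network stays in one piece.

1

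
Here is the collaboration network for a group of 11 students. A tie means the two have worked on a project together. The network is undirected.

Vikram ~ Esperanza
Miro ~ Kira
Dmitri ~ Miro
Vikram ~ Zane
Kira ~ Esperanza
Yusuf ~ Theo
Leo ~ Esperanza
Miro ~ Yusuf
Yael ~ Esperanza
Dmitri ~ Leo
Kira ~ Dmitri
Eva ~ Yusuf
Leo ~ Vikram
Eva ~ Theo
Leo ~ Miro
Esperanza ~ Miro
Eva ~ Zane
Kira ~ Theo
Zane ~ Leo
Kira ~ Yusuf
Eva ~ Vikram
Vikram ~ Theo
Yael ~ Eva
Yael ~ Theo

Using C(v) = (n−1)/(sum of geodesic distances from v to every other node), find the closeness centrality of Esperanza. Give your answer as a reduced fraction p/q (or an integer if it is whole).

2/3

Distances from Esperanza: Dmitri:2, Eva:2, Kira:1, Leo:1, Miro:1, Theo:2, Vikram:1, Yael:1, Yusuf:2, Zane:2. Sum = 15.
n = 11, so closeness = 10/15 = 2/3.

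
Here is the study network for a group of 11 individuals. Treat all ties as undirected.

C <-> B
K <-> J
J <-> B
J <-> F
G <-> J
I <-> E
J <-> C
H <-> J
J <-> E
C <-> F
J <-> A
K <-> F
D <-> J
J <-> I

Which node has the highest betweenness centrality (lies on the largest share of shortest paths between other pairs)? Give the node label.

J

Unnormalized betweenness of each node: A:0, B:0, C:1/2, D:0, E:0, F:1/2, G:0, H:0, I:0, J:40, K:0.
J has the largest value, 40, making it the main broker — the node through which the most shortest paths run.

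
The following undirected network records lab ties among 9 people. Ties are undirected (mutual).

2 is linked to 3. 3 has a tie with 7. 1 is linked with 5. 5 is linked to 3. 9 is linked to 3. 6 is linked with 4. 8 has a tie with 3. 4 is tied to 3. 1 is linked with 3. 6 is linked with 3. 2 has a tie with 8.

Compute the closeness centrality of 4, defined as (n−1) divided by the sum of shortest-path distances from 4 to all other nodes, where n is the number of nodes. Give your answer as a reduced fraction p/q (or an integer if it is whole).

Distances from 4: 1:2, 2:2, 3:1, 5:2, 6:1, 7:2, 8:2, 9:2. Sum = 14.
n = 9, so closeness = 8/14 = 4/7.

4/7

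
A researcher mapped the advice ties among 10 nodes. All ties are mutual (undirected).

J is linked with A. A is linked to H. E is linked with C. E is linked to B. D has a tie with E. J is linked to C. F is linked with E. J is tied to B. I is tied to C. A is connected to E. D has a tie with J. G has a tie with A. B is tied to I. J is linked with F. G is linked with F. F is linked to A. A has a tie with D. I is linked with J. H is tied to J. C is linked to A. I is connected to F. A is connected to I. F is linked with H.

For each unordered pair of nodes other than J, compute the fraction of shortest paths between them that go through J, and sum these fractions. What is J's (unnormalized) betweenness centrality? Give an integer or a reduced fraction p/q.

67/12

Pairs whose geodesics pass through J — A–B: 1/3; B–G: 2/6; B–C: 1/3; B–D: 1/2; B–H: 1; B–F: 1/3; C–D: 1/3; C–H: 1/2; C–F: 1/4; D–H: 1/2; D–I: 1/2; D–F: 1/3; H–I: 1/3.
All other pairs contribute 0.
Summing the contributions gives betweenness(J) = 67/12.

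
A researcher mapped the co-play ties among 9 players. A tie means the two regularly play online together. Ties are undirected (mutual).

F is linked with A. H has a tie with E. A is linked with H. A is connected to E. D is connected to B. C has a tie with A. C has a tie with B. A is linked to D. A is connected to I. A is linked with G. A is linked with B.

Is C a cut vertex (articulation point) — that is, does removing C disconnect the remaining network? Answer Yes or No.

Even without C, every remaining node can still reach every other (the residual graph is connected), so C is not a cut vertex.

No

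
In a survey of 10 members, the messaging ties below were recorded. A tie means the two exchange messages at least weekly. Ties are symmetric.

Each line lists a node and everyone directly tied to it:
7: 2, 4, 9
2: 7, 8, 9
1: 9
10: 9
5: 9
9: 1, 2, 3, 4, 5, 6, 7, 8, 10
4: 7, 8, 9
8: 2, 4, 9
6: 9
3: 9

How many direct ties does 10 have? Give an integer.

1

10 is directly tied to 9. That is 1 neighbor, so the degree of 10 is 1.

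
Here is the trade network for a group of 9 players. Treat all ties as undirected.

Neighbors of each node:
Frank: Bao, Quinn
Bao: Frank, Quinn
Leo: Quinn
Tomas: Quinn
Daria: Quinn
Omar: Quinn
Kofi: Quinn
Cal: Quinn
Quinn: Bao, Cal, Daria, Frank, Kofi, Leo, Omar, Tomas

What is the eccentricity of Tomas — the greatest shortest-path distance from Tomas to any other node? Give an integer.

Distances from Tomas: Bao:2, Cal:2, Daria:2, Frank:2, Kofi:2, Leo:2, Omar:2, Quinn:1.
The largest is 2 (to Omar, Daria, Bao, Frank, Cal, Kofi, and Leo), so the eccentricity of Tomas is 2.

2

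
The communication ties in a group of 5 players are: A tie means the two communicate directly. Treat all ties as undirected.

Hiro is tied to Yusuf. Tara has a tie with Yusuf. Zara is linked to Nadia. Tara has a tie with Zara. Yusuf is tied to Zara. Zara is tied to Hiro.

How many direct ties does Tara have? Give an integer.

Tara is directly tied to Yusuf and Zara. That is 2 neighbors, so the degree of Tara is 2.

2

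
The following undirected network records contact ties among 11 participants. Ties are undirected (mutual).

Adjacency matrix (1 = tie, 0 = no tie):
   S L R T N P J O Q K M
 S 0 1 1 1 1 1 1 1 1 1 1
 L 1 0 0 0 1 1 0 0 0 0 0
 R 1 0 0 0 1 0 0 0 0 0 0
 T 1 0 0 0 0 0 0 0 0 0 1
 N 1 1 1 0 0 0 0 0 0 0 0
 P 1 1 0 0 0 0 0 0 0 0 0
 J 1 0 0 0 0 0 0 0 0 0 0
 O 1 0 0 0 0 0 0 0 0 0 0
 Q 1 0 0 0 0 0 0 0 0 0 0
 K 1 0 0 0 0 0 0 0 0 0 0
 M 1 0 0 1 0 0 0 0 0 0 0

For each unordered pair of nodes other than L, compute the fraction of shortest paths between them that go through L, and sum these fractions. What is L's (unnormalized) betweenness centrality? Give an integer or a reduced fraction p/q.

Pairs whose geodesics pass through L — N–P: 1/2.
All other pairs contribute 0.
Summing the contributions gives betweenness(L) = 1/2.

1/2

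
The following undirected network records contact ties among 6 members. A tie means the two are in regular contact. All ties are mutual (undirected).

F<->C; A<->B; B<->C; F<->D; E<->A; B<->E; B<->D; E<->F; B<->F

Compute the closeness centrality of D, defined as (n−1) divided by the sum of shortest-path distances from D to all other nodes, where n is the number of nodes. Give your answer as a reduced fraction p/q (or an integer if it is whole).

5/8

Distances from D: A:2, B:1, C:2, E:2, F:1. Sum = 8.
n = 6, so closeness = 5/8.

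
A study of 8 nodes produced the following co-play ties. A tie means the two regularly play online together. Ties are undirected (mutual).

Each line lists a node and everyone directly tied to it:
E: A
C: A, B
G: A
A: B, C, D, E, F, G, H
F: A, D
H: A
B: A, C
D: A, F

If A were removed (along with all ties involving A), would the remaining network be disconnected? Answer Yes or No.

Yes

Removing A leaves {B and C} with no path to {G}, so the network splits into 5 components. A is a cut vertex.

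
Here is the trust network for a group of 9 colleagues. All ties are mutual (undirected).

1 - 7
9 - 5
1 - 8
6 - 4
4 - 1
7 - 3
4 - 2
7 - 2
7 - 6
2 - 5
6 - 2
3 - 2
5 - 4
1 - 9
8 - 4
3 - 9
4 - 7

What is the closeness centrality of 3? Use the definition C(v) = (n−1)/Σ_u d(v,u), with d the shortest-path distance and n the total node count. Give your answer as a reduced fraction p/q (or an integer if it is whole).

Distances from 3: 1:2, 2:1, 4:2, 5:2, 6:2, 7:1, 8:3, 9:1. Sum = 14.
n = 9, so closeness = 8/14 = 4/7.

4/7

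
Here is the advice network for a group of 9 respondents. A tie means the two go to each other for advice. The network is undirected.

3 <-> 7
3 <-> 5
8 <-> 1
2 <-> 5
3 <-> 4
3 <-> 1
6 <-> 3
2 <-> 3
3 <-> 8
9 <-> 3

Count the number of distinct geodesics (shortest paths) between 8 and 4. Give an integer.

1

The shortest distance is 2, and the only length-2 path is 8–3–4. So there is exactly 1 shortest path.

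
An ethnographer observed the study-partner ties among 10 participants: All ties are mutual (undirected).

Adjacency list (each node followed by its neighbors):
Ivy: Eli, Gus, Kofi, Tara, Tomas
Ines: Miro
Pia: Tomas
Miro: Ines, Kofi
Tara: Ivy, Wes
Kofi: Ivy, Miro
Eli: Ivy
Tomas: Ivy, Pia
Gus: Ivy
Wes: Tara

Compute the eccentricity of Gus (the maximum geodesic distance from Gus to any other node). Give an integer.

Distances from Gus: Eli:2, Ines:4, Ivy:1, Kofi:2, Miro:3, Pia:3, Tara:2, Tomas:2, Wes:3.
The largest is 4 (to Ines), so the eccentricity of Gus is 4.

4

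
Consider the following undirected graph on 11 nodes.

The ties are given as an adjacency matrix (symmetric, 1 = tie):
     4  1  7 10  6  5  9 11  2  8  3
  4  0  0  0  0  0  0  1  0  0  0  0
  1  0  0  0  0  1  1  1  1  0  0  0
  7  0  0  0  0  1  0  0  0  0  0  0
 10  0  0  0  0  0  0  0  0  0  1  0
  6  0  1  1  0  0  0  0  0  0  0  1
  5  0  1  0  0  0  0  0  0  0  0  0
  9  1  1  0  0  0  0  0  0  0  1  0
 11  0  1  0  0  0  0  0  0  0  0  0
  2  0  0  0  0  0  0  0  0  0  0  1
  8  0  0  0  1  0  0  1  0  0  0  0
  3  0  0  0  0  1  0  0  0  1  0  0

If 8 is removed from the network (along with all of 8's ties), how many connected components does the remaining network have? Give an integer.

Without 8, the remaining ties split the others into: {1, 2, 3, 4, 5, 6, 7, 9, 11}; {10}.
That's 2 separate components.

2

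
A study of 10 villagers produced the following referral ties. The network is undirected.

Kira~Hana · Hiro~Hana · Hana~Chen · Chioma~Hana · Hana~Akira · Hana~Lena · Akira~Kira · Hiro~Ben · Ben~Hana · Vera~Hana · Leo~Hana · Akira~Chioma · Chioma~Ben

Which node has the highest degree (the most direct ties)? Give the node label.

Degrees — Akira:3, Ben:3, Chen:1, Chioma:3, Hana:9, Hiro:2, Kira:2, Lena:1, Leo:1, Vera:1.
The maximum is 9, attained only by Hana.

Hana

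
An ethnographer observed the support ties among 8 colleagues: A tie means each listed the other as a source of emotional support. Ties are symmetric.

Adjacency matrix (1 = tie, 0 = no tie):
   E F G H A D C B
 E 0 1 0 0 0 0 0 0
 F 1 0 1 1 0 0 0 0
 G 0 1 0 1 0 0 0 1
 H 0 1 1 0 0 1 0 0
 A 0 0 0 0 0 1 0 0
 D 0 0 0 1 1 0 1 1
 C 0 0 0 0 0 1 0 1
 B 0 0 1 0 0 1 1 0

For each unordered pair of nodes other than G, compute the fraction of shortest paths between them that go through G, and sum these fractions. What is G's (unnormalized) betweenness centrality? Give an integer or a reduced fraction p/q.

7/2

Pairs whose geodesics pass through G — E–C: 1/2; E–B: 1; F–C: 1/2; F–B: 1; H–B: 1/2.
All other pairs contribute 0.
Summing the contributions gives betweenness(G) = 7/2.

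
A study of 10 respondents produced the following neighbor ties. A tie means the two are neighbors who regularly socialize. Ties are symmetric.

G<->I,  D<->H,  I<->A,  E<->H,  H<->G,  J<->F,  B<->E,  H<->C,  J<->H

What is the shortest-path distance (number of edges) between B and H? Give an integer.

2

One shortest route is B – E – H, which uses 2 edges, and B and H are not directly tied, so nothing shorter exists. So d(B,H) = 2.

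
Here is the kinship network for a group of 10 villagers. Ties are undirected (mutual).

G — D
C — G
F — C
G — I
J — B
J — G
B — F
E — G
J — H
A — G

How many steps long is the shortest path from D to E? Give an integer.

One shortest route is D – G – E, which uses 2 edges, and D and E are not directly tied, so nothing shorter exists. So d(D,E) = 2.

2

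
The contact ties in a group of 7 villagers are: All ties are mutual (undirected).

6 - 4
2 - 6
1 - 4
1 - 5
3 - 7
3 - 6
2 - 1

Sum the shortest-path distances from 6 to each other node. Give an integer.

Distances from 6: 1:2, 2:1, 3:1, 4:1, 5:3, 7:2.
Sum = 2 + 1 + 1 + 1 + 3 + 2 = 10.

10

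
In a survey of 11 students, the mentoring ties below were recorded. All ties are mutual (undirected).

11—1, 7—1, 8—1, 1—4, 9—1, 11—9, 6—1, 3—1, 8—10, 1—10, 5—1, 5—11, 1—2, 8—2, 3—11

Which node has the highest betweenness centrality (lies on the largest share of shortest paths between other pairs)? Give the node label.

Unnormalized betweenness of each node: 1:38, 2:0, 3:0, 4:0, 5:0, 6:0, 7:0, 8:1/2, 9:0, 10:0, 11:3/2.
1 has the largest value, 38, making it the main broker — the node through which the most shortest paths run.

1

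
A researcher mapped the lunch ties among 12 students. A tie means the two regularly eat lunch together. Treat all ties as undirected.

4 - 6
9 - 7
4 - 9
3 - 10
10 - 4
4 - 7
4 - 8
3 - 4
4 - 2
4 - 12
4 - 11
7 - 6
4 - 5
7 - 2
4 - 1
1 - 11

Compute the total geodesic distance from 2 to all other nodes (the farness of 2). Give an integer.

Distances from 2: 1:2, 3:2, 4:1, 5:2, 6:2, 7:1, 8:2, 9:2, 10:2, 11:2, 12:2.
Sum = 2 + 2 + 1 + 2 + 2 + 1 + 2 + 2 + 2 + 2 + 2 = 20.

20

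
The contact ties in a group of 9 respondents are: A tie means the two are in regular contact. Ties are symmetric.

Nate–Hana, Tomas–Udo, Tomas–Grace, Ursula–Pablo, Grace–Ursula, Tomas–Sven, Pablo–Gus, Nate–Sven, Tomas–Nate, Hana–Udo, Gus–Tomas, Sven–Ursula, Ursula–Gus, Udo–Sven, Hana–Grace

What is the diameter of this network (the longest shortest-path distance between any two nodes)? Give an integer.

Eccentricity of each node (its greatest distance to any other): Grace:2, Gus:3, Hana:3, Nate:3, Pablo:3, Sven:2, Tomas:2, Udo:3, Ursula:2.
The maximum eccentricity is 3, realized for instance by the pair Udo–Pablo via Udo – Tomas – Gus – Pablo. So the diameter is 3.

3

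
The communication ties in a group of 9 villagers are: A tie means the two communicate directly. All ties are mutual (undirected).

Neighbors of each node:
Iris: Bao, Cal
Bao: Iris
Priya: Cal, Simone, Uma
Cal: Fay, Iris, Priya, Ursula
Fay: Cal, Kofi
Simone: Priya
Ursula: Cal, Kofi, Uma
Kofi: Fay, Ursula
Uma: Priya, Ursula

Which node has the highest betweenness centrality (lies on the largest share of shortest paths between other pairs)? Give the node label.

Unnormalized betweenness of each node: Bao:0, Cal:35/2, Fay:13/6, Iris:7, Kofi:5/6, Priya:53/6, Simone:0, Uma:5/3, Ursula:6.
Cal has the largest value, 35/2, making it the main broker — the node through which the most shortest paths run.

Cal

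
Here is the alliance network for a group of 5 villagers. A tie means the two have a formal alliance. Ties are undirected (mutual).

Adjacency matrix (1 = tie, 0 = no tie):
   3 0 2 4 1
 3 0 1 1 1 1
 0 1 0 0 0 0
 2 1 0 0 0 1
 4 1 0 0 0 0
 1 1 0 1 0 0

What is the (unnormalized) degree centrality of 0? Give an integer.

1

0 is directly tied to 3. That is 1 neighbor, so the degree of 0 is 1.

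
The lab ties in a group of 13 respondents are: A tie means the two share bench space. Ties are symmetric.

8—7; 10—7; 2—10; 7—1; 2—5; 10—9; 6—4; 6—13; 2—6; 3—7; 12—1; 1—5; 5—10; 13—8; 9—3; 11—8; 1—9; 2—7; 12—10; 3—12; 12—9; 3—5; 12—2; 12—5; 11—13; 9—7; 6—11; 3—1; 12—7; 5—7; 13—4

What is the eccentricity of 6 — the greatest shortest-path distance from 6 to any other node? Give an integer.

Distances from 6: 1:3, 2:1, 3:3, 4:1, 5:2, 7:2, 8:2, 9:3, 10:2, 11:1, 12:2, 13:1.
The largest is 3 (to 9, 1, and 3), so the eccentricity of 6 is 3.

3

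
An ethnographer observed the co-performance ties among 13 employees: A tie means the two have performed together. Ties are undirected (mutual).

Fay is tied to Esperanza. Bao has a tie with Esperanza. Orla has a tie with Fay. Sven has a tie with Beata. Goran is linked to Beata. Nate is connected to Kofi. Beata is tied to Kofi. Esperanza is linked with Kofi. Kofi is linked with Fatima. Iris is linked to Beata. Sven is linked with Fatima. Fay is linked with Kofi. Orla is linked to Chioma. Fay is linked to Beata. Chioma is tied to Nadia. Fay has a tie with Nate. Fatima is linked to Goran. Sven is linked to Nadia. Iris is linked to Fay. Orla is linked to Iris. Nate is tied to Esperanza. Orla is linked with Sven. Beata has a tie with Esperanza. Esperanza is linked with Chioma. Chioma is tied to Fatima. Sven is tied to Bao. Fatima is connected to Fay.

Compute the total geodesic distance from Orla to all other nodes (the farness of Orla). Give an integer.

Distances from Orla: Bao:2, Beata:2, Chioma:1, Esperanza:2, Fatima:2, Fay:1, Goran:3, Iris:1, Kofi:2, Nadia:2, Nate:2, Sven:1.
Sum = 2 + 2 + 1 + 2 + 2 + 1 + 3 + 1 + 2 + 2 + 2 + 1 = 21.

21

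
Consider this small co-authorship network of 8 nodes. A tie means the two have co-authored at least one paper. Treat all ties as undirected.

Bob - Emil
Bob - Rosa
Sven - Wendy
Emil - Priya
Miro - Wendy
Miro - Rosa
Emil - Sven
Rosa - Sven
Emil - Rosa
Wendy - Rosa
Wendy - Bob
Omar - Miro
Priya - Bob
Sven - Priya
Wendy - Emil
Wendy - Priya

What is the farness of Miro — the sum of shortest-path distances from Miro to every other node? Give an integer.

Distances from Miro: Bob:2, Emil:2, Omar:1, Priya:2, Rosa:1, Sven:2, Wendy:1.
Sum = 2 + 2 + 1 + 2 + 1 + 2 + 1 = 11.

11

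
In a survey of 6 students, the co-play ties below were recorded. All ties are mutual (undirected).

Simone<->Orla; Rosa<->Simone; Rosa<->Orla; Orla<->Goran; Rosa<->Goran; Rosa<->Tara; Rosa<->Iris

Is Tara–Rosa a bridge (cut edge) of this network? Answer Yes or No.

Without the Tara–Rosa edge there is no alternate route between Tara and Rosa, so the network disconnects. It is a bridge.

Yes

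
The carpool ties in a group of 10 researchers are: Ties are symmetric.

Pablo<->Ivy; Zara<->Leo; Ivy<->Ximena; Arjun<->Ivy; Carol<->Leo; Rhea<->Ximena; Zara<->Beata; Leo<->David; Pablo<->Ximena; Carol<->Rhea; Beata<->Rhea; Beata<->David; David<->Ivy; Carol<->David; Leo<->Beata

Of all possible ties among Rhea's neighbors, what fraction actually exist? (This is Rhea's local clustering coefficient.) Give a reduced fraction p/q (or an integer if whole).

Rhea's neighbors: Beata, Carol, and Ximena (k = 3).
Possible neighbor pairs: C(3,2) = 3. Edges among them: none → e = 0.
Clustering(Rhea) = 0/3 = 0.

0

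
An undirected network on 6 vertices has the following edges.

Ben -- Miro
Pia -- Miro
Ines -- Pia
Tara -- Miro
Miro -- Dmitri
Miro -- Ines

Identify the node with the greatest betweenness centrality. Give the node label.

Unnormalized betweenness of each node: Ben:0, Dmitri:0, Ines:0, Miro:9, Pia:0, Tara:0.
Miro has the largest value, 9, making it the main broker — the node through which the most shortest paths run.

Miro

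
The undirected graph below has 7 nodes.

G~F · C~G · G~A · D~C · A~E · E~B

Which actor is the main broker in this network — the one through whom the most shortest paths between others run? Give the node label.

Unnormalized betweenness of each node: A:8, B:0, C:5, D:0, E:5, F:0, G:11.
G has the largest value, 11, making it the main broker — the node through which the most shortest paths run.

G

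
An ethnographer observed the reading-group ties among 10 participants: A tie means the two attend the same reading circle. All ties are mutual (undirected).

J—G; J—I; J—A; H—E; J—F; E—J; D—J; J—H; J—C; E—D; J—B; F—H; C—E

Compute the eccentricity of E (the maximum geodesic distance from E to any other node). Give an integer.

Distances from E: A:2, B:2, C:1, D:1, F:2, G:2, H:1, I:2, J:1.
The largest is 2 (to B, A, F, I, and G), so the eccentricity of E is 2.

2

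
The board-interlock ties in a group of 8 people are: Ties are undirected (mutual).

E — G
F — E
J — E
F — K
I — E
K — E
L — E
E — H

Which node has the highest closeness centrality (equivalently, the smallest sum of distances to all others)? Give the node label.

E

Farness (sum of distances to all others) for each node — E:7, F:12, G:13, H:13, I:13, J:13, K:12, L:13.
The smallest farness is 7, for E, so E has the highest closeness.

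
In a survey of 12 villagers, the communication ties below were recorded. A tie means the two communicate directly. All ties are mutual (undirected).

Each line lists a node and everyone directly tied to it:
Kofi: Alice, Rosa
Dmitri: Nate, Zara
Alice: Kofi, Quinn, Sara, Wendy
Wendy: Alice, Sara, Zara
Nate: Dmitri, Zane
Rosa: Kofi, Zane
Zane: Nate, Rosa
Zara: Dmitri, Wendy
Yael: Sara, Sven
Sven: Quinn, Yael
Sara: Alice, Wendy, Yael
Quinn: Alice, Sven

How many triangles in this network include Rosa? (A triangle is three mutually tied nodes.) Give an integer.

0

Rosa's neighbors are Kofi and Zane, but none of them are tied to each other, so no triangle contains Rosa.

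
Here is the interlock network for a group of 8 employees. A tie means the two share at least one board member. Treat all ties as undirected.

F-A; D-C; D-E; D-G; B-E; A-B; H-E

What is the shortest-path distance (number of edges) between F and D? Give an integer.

4

One shortest route is F – A – B – E – D, which uses 4 edges, and at distance 3 from F we only reach {E}, which does not include D. So d(F,D) = 4.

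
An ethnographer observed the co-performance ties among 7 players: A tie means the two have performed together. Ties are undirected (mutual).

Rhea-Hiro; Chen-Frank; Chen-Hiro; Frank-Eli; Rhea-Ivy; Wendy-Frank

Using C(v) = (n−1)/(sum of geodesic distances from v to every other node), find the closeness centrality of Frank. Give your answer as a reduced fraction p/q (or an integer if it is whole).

1/2

Distances from Frank: Chen:1, Eli:1, Hiro:2, Ivy:4, Rhea:3, Wendy:1. Sum = 12.
n = 7, so closeness = 6/12 = 1/2.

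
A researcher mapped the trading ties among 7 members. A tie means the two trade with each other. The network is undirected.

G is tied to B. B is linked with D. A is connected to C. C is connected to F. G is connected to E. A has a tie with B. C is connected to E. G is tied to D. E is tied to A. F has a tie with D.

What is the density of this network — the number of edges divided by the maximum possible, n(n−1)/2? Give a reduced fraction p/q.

There are 10 edges and 7 nodes, so the maximum possible is C(7,2) = 21.
Density = 10/21.

10/21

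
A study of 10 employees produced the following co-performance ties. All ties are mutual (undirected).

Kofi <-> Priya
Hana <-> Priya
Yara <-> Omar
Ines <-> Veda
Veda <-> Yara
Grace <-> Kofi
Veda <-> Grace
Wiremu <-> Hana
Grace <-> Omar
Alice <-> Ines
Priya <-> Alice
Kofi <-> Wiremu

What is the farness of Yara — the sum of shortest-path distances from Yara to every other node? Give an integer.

25

Distances from Yara: Alice:3, Grace:2, Hana:5, Ines:2, Kofi:3, Omar:1, Priya:4, Veda:1, Wiremu:4.
Sum = 3 + 2 + 5 + 2 + 3 + 1 + 4 + 1 + 4 = 25.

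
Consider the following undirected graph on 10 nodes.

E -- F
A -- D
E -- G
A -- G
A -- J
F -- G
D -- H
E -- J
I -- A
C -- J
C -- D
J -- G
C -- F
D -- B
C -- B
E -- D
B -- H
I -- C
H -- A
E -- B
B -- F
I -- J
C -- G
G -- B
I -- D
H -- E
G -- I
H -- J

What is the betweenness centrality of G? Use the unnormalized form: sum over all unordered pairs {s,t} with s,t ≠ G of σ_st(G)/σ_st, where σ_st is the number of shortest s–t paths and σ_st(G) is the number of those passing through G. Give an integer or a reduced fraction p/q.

227/60

Pairs whose geodesics pass through G — E–C: 1/5; E–A: 1/4; E–I: 1/3; B–A: 1/3; B–J: 1/4; B–I: 1/3; C–A: 1/4; A–F: 1; J–F: 1/3; F–I: 1/2.
All other pairs contribute 0.
Summing the contributions gives betweenness(G) = 227/60.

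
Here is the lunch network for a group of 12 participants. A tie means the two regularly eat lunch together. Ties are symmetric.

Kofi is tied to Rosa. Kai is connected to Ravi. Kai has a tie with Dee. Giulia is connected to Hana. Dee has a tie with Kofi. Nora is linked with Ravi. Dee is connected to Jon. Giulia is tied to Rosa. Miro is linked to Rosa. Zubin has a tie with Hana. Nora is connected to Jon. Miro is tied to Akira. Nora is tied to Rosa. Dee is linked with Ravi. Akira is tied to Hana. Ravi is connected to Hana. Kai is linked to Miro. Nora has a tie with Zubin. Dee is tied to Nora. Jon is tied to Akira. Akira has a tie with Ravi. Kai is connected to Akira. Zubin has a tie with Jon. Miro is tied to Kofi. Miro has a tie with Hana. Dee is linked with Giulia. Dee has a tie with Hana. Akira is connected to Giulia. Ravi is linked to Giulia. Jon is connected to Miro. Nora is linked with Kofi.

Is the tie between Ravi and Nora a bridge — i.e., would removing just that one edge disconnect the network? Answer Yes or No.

No

Even without that edge, Ravi still reaches Nora via Ravi – Dee – Nora, so the network stays connected. Not a bridge.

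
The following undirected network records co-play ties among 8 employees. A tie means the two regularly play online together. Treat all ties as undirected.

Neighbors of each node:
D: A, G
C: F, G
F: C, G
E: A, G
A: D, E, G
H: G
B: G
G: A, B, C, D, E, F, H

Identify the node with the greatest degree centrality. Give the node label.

G

Degrees — A:3, B:1, C:2, D:2, E:2, F:2, G:7, H:1.
The maximum is 7, attained only by G.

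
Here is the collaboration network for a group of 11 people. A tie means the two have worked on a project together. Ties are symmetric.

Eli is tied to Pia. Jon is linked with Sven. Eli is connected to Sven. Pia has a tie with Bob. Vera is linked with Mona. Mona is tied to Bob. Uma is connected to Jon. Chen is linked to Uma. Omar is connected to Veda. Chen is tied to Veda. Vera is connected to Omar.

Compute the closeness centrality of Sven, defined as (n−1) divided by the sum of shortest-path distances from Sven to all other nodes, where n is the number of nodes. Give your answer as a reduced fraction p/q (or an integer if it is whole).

1/3

Distances from Sven: Bob:3, Chen:3, Eli:1, Jon:1, Mona:4, Omar:5, Pia:2, Uma:2, Veda:4, Vera:5. Sum = 30.
n = 11, so closeness = 10/30 = 1/3.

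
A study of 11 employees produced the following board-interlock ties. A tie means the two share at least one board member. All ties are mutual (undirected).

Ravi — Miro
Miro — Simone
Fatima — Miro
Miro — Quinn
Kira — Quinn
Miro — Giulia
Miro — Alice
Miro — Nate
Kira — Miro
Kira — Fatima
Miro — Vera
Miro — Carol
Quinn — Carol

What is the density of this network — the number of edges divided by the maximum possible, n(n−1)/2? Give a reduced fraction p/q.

13/55

There are 13 edges and 11 nodes, so the maximum possible is C(11,2) = 55.
Density = 13/55.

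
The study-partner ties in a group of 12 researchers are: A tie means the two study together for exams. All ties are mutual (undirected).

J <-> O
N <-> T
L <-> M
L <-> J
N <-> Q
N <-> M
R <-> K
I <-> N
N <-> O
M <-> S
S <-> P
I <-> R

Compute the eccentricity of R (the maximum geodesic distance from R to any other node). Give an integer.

Distances from R: I:1, J:4, K:1, L:4, M:3, N:2, O:3, P:5, Q:3, S:4, T:3.
The largest is 5 (to P), so the eccentricity of R is 5.

5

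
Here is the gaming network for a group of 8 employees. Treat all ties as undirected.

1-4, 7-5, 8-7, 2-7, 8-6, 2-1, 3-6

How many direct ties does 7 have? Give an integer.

3

7 is directly tied to 2, 5, and 8. That is 3 neighbors, so the degree of 7 is 3.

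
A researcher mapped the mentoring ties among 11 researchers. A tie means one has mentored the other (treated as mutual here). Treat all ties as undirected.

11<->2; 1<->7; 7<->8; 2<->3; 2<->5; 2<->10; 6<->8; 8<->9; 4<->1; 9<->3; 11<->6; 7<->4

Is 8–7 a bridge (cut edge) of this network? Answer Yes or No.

Without the 8–7 edge there is no alternate route between 8 and 7, so the network disconnects. It is a bridge.

Yes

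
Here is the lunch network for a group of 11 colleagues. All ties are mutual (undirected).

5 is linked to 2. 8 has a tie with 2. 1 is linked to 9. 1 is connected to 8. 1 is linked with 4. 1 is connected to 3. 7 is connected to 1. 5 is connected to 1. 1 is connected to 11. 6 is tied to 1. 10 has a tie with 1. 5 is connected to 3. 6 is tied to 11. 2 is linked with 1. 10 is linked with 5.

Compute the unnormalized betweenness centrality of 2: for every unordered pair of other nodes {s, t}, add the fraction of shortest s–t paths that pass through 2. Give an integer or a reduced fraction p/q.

Pairs whose geodesics pass through 2 — 8–5: 1/2.
All other pairs contribute 0.
Summing the contributions gives betweenness(2) = 1/2.

1/2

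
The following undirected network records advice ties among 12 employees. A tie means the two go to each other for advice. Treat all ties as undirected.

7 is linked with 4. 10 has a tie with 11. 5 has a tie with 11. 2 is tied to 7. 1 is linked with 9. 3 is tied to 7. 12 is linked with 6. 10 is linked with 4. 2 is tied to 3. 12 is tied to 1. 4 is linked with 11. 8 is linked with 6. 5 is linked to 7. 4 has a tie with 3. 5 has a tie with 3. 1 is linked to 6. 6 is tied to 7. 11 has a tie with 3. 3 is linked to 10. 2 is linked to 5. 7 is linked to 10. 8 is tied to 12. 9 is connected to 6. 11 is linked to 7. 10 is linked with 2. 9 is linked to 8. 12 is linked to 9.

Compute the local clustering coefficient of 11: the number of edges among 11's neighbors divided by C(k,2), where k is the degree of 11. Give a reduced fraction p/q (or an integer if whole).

11's neighbors: 3, 4, 5, 7, and 10 (k = 5).
Possible neighbor pairs: C(5,2) = 10. Edges among them: 3–4, 3–5, 3–7, 3–10, 4–7, 4–10, 5–7, 7–10 → e = 8.
Clustering(11) = 8/10 = 4/5.

4/5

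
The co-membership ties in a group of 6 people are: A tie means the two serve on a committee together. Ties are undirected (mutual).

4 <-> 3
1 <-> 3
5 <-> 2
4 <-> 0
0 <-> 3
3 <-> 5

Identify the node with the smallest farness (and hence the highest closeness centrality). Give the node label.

Farness (sum of distances to all others) for each node — 0:9, 1:10, 2:12, 3:6, 4:9, 5:8.
The smallest farness is 6, for 3, so 3 has the highest closeness.

3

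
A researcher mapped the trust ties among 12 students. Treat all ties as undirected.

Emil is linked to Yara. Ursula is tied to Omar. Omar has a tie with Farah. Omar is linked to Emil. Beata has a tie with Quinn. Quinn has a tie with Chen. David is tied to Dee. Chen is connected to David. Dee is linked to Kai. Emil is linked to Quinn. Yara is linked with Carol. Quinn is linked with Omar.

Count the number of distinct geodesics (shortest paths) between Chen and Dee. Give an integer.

1

The shortest distance is 2, and the only length-2 path is Chen–David–Dee. So there is exactly 1 shortest path.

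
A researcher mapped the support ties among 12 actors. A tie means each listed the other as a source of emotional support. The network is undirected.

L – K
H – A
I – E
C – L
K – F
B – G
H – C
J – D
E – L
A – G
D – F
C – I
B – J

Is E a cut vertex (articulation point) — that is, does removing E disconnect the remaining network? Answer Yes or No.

No

Even without E, every remaining node can still reach every other (the residual graph is connected), so E is not a cut vertex.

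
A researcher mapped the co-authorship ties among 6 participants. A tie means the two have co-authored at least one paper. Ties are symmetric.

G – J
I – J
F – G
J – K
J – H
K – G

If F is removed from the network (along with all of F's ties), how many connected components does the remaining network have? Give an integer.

F's neighbors (G) remain reachable from one another through other ties, so the rest of the network stays in one piece.

1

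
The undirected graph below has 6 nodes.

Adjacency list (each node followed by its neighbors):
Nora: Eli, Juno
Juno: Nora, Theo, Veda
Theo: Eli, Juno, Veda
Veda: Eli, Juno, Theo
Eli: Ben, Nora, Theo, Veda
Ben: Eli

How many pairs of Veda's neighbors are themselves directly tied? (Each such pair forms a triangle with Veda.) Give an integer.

Veda's neighbors: Eli, Juno, and Theo.
Neighbor pairs that are themselves tied: Veda–Eli–Theo; Veda–Juno–Theo. Each forms one triangle with Veda, for 2 in total.

2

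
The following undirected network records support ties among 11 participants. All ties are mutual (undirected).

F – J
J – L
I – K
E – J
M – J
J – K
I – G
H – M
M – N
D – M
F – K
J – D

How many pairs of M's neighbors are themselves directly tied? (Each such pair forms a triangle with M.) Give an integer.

1

M's neighbors: D, H, J, and N.
Neighbor pairs that are themselves tied: M–D–J. Each forms one triangle with M, for 1 in total.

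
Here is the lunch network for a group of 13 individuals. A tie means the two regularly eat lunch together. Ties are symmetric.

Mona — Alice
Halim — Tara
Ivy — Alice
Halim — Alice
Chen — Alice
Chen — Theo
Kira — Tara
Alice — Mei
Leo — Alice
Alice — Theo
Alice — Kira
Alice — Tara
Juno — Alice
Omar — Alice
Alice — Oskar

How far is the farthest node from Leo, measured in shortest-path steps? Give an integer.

2

Distances from Leo: Alice:1, Chen:2, Halim:2, Ivy:2, Juno:2, Kira:2, Mei:2, Mona:2, Omar:2, Oskar:2, Tara:2, Theo:2.
The largest is 2 (to Theo, Mona, Oskar, Chen, Kira, Halim, Juno, Tara, Ivy, Mei, and Omar), so the eccentricity of Leo is 2.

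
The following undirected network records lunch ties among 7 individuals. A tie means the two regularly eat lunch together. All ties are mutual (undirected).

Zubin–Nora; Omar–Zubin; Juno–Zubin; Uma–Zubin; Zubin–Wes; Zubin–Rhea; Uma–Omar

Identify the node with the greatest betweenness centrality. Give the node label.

Zubin

Unnormalized betweenness of each node: Juno:0, Nora:0, Omar:0, Rhea:0, Uma:0, Wes:0, Zubin:14.
Zubin has the largest value, 14, making it the main broker — the node through which the most shortest paths run.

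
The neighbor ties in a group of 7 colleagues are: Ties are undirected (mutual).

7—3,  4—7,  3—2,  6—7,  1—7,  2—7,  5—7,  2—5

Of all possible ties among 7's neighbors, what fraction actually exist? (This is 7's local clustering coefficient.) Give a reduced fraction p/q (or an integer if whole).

7's neighbors: 1, 2, 3, 4, 5, and 6 (k = 6).
Possible neighbor pairs: C(6,2) = 15. Edges among them: 2–3, 2–5 → e = 2.
Clustering(7) = 2/15.

2/15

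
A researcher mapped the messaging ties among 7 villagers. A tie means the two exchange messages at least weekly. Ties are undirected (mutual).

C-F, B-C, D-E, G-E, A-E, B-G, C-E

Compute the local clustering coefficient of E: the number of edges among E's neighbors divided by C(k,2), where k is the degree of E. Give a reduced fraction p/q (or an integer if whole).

0

E's neighbors: A, C, D, and G (k = 4).
Possible neighbor pairs: C(4,2) = 6. Edges among them: none → e = 0.
Clustering(E) = 0/6 = 0.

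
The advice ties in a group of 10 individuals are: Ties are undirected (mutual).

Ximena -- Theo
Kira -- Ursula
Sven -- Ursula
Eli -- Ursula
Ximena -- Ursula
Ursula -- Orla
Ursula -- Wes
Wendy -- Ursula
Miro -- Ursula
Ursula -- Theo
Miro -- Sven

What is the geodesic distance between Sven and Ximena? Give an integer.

One shortest route is Sven – Ursula – Ximena, which uses 2 edges, and Sven and Ximena are not directly tied, so nothing shorter exists. So d(Sven,Ximena) = 2.

2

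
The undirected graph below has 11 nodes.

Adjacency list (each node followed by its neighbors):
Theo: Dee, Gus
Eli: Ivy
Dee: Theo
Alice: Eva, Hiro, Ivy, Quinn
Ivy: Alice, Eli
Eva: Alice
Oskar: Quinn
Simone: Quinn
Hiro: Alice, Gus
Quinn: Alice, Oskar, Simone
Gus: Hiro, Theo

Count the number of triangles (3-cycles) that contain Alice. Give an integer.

0

Alice's neighbors are Eva, Hiro, Ivy, and Quinn, but none of them are tied to each other, so no triangle contains Alice.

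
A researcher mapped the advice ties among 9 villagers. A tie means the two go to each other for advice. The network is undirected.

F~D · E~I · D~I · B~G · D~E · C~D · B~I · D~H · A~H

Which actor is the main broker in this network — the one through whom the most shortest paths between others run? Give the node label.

D

Unnormalized betweenness of each node: A:0, B:7, C:0, D:21, E:0, F:0, G:0, H:7, I:12.
D has the largest value, 21, making it the main broker — the node through which the most shortest paths run.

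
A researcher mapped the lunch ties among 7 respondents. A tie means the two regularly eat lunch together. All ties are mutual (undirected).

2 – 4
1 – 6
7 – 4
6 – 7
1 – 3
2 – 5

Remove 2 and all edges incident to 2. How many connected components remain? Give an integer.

Without 2, the remaining ties split the others into: {1, 3, 4, 6, 7}; {5}.
That's 2 separate components.

2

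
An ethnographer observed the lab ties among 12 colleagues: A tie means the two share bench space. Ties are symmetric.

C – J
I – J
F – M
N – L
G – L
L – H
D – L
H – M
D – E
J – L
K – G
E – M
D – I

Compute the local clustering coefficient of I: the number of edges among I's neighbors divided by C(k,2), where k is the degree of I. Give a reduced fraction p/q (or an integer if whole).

0

I's neighbors: D and J (k = 2).
Possible neighbor pairs: C(2,2) = 1. Edges among them: none → e = 0.
Clustering(I) = 0/1.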